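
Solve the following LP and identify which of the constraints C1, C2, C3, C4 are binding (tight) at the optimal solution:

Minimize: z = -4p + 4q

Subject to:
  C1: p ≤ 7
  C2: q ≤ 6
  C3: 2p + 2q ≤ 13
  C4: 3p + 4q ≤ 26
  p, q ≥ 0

At p = 6.5, q = 0, compute slack b - a·x for each constraint:
  C1: 7 − 6.5 = 0.5  (slack)
  C2: 6 − 0 = 6  (slack)
  C3: 13 − 13 = 0  (binding)
  C4: 26 − 19.5 = 6.5  (slack)

Optimal: p = 6.5, q = 0
Binding: C3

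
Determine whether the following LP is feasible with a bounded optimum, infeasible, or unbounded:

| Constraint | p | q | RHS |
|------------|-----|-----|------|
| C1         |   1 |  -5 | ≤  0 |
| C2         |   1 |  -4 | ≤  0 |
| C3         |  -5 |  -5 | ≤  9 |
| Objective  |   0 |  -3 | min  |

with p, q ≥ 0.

Unbounded (objective can decrease without bound)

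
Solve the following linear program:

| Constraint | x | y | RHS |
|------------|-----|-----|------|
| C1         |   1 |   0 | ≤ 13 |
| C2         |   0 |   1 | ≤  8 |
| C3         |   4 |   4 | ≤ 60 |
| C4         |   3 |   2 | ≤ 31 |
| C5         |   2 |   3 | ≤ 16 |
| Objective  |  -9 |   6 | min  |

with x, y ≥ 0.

Evaluate the objective at each vertex of the feasible region:
  z(0, 0) = 0
  z(8, 0) = -72  ←
  z(0, 5.333) = 32
The minimum is at x = 8, y = 0.

x = 8, y = 0, z = -72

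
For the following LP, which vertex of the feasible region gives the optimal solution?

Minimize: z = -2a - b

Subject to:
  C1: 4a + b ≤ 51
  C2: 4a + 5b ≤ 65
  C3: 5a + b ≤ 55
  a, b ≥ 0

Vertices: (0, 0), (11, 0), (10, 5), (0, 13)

Evaluate the objective at each vertex of the feasible region:
  z(0, 0) = 0
  z(11, 0) = -22
  z(10, 5) = -25  ←
  z(0, 13) = -13
The minimum is at a = 10, b = 5.

(10, 5)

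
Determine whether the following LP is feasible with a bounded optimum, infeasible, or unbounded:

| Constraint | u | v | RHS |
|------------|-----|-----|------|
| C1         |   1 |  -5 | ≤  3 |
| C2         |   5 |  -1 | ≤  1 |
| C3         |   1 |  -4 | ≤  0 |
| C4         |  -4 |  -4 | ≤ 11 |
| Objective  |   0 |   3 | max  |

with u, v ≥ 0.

Unbounded (objective can increase without bound)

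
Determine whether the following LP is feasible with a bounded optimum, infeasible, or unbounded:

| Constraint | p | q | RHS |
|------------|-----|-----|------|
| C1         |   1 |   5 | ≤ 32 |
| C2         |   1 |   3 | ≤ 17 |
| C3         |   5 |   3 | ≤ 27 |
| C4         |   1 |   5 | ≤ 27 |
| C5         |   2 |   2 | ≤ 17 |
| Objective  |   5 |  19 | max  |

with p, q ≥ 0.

Feasible with a bounded optimal solution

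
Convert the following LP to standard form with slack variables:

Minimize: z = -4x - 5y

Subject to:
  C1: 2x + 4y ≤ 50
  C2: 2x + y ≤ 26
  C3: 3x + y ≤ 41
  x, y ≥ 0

min z = -4x - 5y

s.t.
  2x + 4y + s1 = 50
  2x + y + s2 = 26
  3x + y + s3 = 41
  x, y, s1, s2, s3 ≥ 0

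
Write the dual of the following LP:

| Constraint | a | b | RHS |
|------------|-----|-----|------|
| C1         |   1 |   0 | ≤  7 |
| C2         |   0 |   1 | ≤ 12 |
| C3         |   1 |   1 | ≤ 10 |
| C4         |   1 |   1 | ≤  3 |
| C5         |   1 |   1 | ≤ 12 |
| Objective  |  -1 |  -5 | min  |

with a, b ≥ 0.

Primal min cᵀx s.t. Ax ≤ b, x ≥ 0  →  Dual max −bᵀy s.t. Aᵀy ≥ −c, y ≥ 0.

Maximize: z = -7y1 - 12y2 - 10y3 - 3y4 - 12y5

Subject to:
  y1 + y3 + y4 + y5 ≥ 1
  y2 + y3 + y4 + y5 ≥ 5
  y1, y2, y3, y4, y5 ≥ 0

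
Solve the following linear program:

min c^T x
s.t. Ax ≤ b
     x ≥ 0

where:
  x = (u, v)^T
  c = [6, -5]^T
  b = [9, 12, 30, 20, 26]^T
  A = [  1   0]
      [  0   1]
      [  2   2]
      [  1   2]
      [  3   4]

Evaluate the objective at each vertex of the feasible region:
  z(0, 0) = 0
  z(8.667, 0) = 52
  z(0, 6.5) = -32.5  ←
The minimum is at u = 0, v = 6.5.

u = 0, v = 6.5, z = -32.5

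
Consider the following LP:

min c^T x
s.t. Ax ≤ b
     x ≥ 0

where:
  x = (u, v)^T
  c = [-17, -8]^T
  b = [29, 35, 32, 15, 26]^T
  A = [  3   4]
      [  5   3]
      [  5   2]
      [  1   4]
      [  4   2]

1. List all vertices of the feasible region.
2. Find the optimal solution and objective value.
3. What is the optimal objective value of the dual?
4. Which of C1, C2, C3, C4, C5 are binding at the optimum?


1. (0, 0), (6.4, 0), (6, 1), (5.286, 2.429), (0, 3.75)
2. u = 6, v = 1, z = -110
3. -110
4. C3, C5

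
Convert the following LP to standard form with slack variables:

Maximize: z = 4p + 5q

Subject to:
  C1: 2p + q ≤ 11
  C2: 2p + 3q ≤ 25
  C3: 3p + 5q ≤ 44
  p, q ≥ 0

max z = 4p + 5q

s.t.
  2p + q + s1 = 11
  2p + 3q + s2 = 25
  3p + 5q + s3 = 44
  p, q, s1, s2, s3 ≥ 0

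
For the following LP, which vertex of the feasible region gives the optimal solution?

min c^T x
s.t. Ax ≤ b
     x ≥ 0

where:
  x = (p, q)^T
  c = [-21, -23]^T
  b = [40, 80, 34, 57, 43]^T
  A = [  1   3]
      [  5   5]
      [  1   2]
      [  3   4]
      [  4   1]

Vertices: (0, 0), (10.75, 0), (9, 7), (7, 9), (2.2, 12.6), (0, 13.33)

Evaluate the objective at each vertex of the feasible region:
  z(0, 0) = 0
  z(10.75, 0) = -225.8
  z(9, 7) = -350
  z(7, 9) = -354  ←
  z(2.2, 12.6) = -336
  z(0, 13.33) = -306.7
The minimum is at p = 7, q = 9.

(7, 9)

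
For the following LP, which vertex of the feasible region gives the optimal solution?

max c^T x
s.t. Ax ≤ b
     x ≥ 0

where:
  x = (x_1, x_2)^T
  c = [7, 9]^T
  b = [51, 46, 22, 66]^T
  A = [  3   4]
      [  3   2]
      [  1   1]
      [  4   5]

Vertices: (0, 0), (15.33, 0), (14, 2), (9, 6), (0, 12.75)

Evaluate the objective at each vertex of the feasible region:
  z(0, 0) = 0
  z(15.33, 0) = 107.3
  z(14, 2) = 116
  z(9, 6) = 117  ←
  z(0, 12.75) = 114.8
The maximum is at x_1 = 9, x_2 = 6.

(9, 6)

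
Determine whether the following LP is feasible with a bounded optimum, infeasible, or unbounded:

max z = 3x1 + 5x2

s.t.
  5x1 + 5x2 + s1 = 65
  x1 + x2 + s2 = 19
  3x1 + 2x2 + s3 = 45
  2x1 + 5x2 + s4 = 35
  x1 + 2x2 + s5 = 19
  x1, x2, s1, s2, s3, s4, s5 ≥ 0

Feasible with a bounded optimal solution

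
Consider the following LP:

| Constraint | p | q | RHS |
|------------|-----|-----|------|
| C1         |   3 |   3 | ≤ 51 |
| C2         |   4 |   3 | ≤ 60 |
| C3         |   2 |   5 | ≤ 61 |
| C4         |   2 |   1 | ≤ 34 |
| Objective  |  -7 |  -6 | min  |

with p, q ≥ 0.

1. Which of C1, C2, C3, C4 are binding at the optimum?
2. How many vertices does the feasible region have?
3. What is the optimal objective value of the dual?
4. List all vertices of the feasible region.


1. C1, C2
2. 5
3. -111
4. (0, 0), (15, 0), (9, 8), (8, 9), (0, 12.2)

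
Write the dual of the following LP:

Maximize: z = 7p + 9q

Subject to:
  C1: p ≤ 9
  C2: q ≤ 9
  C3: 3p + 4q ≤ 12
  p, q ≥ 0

Primal max cᵀx s.t. Ax ≤ b, x ≥ 0  →  Dual min bᵀy s.t. Aᵀy ≥ c, y ≥ 0.

Minimize: z = 9y1 + 9y2 + 12y3

Subject to:
  y1 + 3y3 ≥ 7
  y2 + 4y3 ≥ 9
  y1, y2, y3 ≥ 0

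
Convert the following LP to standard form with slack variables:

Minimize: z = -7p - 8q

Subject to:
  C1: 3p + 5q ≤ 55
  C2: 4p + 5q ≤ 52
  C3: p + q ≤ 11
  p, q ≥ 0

min z = -7p - 8q

s.t.
  3p + 5q + s1 = 55
  4p + 5q + s2 = 52
  p + q + s3 = 11
  p, q, s1, s2, s3 ≥ 0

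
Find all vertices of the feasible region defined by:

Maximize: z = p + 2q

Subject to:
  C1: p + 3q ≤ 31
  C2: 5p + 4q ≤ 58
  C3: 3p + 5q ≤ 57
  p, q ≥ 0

(0, 0), (11.6, 0), (4.769, 8.538), (4, 9), (0, 10.33)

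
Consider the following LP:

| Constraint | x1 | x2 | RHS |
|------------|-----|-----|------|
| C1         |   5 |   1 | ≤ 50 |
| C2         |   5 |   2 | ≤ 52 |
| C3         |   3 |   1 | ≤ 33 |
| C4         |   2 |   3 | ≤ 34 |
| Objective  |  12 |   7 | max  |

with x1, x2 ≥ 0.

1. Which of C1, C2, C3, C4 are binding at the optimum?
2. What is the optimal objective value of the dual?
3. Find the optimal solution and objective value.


1. C2, C4
2. 138
3. x1 = 8, x2 = 6, z = 138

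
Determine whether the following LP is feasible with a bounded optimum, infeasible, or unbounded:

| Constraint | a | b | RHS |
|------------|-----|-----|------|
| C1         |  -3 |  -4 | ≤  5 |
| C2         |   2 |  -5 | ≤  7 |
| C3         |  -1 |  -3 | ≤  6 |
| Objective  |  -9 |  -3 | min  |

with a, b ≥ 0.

Unbounded (objective can decrease without bound)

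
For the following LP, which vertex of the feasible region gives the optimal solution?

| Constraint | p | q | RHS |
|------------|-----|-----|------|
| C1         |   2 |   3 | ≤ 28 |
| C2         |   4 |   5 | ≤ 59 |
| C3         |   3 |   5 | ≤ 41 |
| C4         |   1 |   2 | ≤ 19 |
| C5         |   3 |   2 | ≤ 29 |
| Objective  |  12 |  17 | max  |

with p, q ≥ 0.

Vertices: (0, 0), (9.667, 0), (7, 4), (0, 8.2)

Evaluate the objective at each vertex of the feasible region:
  z(0, 0) = 0
  z(9.667, 0) = 116
  z(7, 4) = 152  ←
  z(0, 8.2) = 139.4
The maximum is at p = 7, q = 4.

(7, 4)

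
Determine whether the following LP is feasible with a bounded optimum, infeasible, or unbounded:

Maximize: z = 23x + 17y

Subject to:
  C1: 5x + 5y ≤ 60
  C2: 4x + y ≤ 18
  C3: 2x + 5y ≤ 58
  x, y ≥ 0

Feasible with a bounded optimal solution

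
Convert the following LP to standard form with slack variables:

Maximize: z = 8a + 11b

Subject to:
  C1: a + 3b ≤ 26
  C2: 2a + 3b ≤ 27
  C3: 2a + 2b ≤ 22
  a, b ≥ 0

max z = 8a + 11b

s.t.
  a + 3b + s1 = 26
  2a + 3b + s2 = 27
  2a + 2b + s3 = 22
  a, b, s1, s2, s3 ≥ 0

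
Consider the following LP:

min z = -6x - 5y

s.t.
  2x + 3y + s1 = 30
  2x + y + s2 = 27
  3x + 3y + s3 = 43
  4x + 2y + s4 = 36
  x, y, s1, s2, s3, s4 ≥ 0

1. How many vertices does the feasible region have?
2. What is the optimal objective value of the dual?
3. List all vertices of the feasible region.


1. 4
2. -66
3. (0, 0), (9, 0), (6, 6), (0, 10)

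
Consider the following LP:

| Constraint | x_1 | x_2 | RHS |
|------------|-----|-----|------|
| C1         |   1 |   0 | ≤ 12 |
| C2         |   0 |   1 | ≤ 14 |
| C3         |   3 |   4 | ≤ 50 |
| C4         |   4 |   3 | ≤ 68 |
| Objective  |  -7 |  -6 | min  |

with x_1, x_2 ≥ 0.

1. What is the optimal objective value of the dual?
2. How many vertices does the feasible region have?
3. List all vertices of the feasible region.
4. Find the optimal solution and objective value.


1. -105
2. 4
3. (0, 0), (12, 0), (12, 3.5), (0, 12.5)
4. x_1 = 12, x_2 = 3.5, z = -105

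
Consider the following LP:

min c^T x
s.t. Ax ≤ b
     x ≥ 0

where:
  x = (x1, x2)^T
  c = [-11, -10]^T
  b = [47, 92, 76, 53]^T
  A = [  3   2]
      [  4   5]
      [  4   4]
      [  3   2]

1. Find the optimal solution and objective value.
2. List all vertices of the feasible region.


1. x1 = 9, x2 = 10, z = -199
2. (0, 0), (15.67, 0), (9, 10), (3, 16), (0, 18.4)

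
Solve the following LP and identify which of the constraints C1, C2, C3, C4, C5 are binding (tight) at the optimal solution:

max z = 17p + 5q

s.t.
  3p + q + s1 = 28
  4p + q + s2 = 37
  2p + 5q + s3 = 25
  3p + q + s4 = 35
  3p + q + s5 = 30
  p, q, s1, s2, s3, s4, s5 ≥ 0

At p = 9, q = 1, compute slack b - a·x for each constraint:
  C1: 28 − 28 = 0  (binding)
  C2: 37 − 37 = 0  (binding)
  C3: 25 − 23 = 2  (slack)
  C4: 35 − 28 = 7  (slack)
  C5: 30 − 28 = 2  (slack)

Optimal: p = 9, q = 1
Binding: C1, C2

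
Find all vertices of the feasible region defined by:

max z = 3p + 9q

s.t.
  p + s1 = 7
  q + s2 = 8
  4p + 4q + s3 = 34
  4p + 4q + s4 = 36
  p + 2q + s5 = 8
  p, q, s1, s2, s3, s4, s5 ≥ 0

(0, 0), (7, 0), (7, 0.5), (0, 4)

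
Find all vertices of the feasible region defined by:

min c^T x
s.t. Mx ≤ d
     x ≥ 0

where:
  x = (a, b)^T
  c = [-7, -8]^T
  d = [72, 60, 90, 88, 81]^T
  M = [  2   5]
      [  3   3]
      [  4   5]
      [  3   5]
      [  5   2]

(0, 0), (16.2, 0), (13.67, 6.333), (10, 10), (9, 10.8), (0, 14.4)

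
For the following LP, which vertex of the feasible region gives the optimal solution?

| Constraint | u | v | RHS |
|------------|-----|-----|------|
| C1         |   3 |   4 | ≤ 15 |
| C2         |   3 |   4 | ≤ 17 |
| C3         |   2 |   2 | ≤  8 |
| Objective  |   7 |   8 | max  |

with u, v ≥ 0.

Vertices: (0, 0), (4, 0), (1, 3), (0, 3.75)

Evaluate the objective at each vertex of the feasible region:
  z(0, 0) = 0
  z(4, 0) = 28
  z(1, 3) = 31  ←
  z(0, 3.75) = 30
The maximum is at u = 1, v = 3.

(1, 3)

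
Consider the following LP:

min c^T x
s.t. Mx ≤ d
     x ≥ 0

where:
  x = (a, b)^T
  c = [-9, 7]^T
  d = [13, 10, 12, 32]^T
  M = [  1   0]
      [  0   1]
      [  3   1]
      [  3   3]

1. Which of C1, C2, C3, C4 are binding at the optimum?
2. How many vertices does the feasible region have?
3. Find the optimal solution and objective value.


1. C3
2. 4
3. a = 4, b = 0, z = -36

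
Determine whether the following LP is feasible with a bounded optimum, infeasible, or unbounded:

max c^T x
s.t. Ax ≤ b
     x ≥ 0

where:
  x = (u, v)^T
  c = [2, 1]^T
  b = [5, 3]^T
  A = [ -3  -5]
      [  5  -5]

Unbounded (objective can increase without bound)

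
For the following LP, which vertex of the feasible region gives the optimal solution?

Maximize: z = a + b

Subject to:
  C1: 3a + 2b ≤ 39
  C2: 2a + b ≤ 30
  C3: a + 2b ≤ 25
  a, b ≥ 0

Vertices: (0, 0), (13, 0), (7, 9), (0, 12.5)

Evaluate the objective at each vertex of the feasible region:
  z(0, 0) = 0
  z(13, 0) = 13
  z(7, 9) = 16  ←
  z(0, 12.5) = 12.5
The maximum is at a = 7, b = 9.

(7, 9)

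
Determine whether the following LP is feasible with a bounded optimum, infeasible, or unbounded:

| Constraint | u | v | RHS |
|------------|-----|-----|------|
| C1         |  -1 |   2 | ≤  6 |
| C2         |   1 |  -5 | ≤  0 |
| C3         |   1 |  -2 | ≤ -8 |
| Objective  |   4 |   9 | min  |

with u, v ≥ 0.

Infeasible (no feasible solution exists)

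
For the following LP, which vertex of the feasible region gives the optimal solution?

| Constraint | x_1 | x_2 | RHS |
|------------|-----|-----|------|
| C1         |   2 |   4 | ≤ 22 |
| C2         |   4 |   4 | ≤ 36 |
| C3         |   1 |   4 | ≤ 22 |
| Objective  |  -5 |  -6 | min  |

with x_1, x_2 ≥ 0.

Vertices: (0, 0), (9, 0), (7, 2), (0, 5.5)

Evaluate the objective at each vertex of the feasible region:
  z(0, 0) = 0
  z(9, 0) = -45
  z(7, 2) = -47  ←
  z(0, 5.5) = -33
The minimum is at x_1 = 7, x_2 = 2.

(7, 2)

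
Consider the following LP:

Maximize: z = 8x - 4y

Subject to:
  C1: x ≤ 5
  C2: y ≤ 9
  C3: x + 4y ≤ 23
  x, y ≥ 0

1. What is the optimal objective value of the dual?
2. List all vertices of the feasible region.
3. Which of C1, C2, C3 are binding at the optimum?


1. 40
2. (0, 0), (5, 0), (5, 4.5), (0, 5.75)
3. C1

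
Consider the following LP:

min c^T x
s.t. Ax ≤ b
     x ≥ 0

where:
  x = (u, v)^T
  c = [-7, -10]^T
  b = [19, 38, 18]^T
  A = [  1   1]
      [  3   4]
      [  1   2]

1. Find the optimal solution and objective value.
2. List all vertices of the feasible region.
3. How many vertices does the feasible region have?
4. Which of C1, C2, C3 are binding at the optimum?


1. u = 2, v = 8, z = -94
2. (0, 0), (12.67, 0), (2, 8), (0, 9)
3. 4
4. C2, C3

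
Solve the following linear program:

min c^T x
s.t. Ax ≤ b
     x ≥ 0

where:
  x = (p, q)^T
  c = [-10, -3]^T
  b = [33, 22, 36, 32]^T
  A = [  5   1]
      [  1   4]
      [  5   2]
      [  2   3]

Evaluate the objective at each vertex of the feasible region:
  z(0, 0) = 0
  z(6.6, 0) = -66
  z(6, 3) = -69  ←
  z(5.556, 4.111) = -67.89
  z(0, 5.5) = -16.5
The minimum is at p = 6, q = 3.

p = 6, q = 3, z = -69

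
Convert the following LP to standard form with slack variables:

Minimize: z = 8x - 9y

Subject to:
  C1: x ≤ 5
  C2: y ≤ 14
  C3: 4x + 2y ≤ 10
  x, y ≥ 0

min z = 8x - 9y

s.t.
  x + s1 = 5
  y + s2 = 14
  4x + 2y + s3 = 10
  x, y, s1, s2, s3 ≥ 0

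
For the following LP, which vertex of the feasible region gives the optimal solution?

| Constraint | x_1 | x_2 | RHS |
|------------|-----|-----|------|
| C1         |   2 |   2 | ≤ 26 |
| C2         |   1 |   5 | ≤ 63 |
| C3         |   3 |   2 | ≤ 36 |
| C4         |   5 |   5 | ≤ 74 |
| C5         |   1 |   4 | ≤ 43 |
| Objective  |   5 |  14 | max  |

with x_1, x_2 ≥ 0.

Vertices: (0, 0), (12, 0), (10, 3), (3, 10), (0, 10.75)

Evaluate the objective at each vertex of the feasible region:
  z(0, 0) = 0
  z(12, 0) = 60
  z(10, 3) = 92
  z(3, 10) = 155  ←
  z(0, 10.75) = 150.5
The maximum is at x_1 = 3, x_2 = 10.

(3, 10)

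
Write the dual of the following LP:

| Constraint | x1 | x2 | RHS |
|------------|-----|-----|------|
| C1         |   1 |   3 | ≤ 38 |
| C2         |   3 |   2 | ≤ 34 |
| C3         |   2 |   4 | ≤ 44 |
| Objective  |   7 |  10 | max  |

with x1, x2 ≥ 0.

Primal max cᵀx s.t. Ax ≤ b, x ≥ 0  →  Dual min bᵀy s.t. Aᵀy ≥ c, y ≥ 0.

Minimize: z = 38y1 + 34y2 + 44y3

Subject to:
  y1 + 3y2 + 2y3 ≥ 7
  3y1 + 2y2 + 4y3 ≥ 10
  y1, y2, y3 ≥ 0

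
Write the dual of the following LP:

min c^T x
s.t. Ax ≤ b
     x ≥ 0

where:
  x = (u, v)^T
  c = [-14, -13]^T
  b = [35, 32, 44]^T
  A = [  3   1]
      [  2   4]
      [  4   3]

Primal min cᵀx s.t. Ax ≤ b, x ≥ 0  →  Dual max −bᵀy s.t. Aᵀy ≥ −c, y ≥ 0.

Maximize: z = -35y1 - 32y2 - 44y3

Subject to:
  3y1 + 2y2 + 4y3 ≥ 14
  y1 + 4y2 + 3y3 ≥ 13
  y1, y2, y3 ≥ 0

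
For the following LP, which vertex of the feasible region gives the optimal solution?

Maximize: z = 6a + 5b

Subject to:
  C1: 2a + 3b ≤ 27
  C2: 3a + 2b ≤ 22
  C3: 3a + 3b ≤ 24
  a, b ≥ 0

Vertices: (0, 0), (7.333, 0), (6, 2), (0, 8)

Evaluate the objective at each vertex of the feasible region:
  z(0, 0) = 0
  z(7.333, 0) = 44
  z(6, 2) = 46  ←
  z(0, 8) = 40
The maximum is at a = 6, b = 2.

(6, 2)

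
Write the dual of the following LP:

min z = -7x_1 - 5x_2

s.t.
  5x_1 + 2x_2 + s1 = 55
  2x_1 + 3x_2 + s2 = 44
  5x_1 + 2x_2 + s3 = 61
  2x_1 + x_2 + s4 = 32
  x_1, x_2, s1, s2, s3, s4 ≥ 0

Primal min cᵀx s.t. Ax ≤ b, x ≥ 0  →  Dual max −bᵀy s.t. Aᵀy ≥ −c, y ≥ 0.

Maximize: z = -55y1 - 44y2 - 61y3 - 32y4

Subject to:
  5y1 + 2y2 + 5y3 + 2y4 ≥ 7
  2y1 + 3y2 + 2y3 + y4 ≥ 5
  y1, y2, y3, y4 ≥ 0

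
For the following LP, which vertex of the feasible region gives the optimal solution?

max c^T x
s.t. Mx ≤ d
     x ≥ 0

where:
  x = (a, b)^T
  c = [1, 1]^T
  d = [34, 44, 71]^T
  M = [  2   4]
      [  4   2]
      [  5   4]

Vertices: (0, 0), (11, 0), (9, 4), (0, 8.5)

Evaluate the objective at each vertex of the feasible region:
  z(0, 0) = 0
  z(11, 0) = 11
  z(9, 4) = 13  ←
  z(0, 8.5) = 8.5
The maximum is at a = 9, b = 4.

(9, 4)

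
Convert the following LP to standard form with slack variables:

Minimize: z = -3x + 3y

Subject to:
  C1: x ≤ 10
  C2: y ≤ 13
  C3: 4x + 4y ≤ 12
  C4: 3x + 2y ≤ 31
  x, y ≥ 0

min z = -3x + 3y

s.t.
  x + s1 = 10
  y + s2 = 13
  4x + 4y + s3 = 12
  3x + 2y + s4 = 31
  x, y, s1, s2, s3, s4 ≥ 0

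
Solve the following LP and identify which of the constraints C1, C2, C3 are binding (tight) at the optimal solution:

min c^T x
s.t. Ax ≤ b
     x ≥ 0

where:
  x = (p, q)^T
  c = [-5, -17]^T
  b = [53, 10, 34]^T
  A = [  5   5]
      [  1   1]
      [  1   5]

At p = 4, q = 6, compute slack b - a·x for each constraint:
  C1: 53 − 50 = 3  (slack)
  C2: 10 − 10 = 0  (binding)
  C3: 34 − 34 = 0  (binding)

Optimal: p = 4, q = 6
Binding: C2, C3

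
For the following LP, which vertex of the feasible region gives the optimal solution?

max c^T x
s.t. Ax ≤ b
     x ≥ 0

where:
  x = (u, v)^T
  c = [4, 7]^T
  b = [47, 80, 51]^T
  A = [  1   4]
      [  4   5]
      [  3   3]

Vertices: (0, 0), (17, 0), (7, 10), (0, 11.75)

Evaluate the objective at each vertex of the feasible region:
  z(0, 0) = 0
  z(17, 0) = 68
  z(7, 10) = 98  ←
  z(0, 11.75) = 82.25
The maximum is at u = 7, v = 10.

(7, 10)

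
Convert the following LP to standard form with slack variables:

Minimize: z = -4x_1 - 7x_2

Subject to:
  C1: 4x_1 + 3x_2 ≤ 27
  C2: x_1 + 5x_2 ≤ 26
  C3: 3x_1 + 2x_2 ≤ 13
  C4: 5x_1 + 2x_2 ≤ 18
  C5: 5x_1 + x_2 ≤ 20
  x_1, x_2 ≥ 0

min z = -4x_1 - 7x_2

s.t.
  4x_1 + 3x_2 + s1 = 27
  x_1 + 5x_2 + s2 = 26
  3x_1 + 2x_2 + s3 = 13
  5x_1 + 2x_2 + s4 = 18
  5x_1 + x_2 + s5 = 20
  x_1, x_2, s1, s2, s3, s4, s5 ≥ 0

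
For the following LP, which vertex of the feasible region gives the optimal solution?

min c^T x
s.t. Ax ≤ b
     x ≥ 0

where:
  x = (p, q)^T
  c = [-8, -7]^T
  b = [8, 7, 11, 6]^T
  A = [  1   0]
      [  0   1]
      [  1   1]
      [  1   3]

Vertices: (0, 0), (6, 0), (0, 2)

Evaluate the objective at each vertex of the feasible region:
  z(0, 0) = 0
  z(6, 0) = -48  ←
  z(0, 2) = -14
The minimum is at p = 6, q = 0.

(6, 0)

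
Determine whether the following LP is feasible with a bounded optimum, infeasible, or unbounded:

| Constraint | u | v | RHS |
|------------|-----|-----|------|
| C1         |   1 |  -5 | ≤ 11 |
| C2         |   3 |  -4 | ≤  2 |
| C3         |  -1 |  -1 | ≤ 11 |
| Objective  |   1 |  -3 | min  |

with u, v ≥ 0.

Unbounded (objective can decrease without bound)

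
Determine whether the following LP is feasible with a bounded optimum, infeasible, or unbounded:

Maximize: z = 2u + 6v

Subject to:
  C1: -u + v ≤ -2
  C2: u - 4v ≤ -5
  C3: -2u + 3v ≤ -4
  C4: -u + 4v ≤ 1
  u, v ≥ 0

Infeasible (no feasible solution exists)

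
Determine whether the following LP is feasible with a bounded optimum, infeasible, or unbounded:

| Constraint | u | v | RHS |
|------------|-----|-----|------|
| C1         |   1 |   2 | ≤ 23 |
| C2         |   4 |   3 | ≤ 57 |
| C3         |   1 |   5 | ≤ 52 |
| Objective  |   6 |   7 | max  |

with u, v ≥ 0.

Feasible with a bounded optimal solution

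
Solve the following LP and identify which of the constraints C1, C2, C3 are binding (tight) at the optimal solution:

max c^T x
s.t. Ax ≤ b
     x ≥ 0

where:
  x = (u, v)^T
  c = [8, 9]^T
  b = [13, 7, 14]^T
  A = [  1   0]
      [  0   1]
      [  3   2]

At u = 0, v = 7, compute slack b - a·x for each constraint:
  C1: 13 − 0 = 13  (slack)
  C2: 7 − 7 = 0  (binding)
  C3: 14 − 14 = 0  (binding)

Optimal: u = 0, v = 7
Binding: C2, C3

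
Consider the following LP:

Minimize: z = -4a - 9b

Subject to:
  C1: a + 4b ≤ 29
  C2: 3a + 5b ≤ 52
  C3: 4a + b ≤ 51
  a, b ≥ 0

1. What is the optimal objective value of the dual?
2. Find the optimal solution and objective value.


1. -81
2. a = 9, b = 5, z = -81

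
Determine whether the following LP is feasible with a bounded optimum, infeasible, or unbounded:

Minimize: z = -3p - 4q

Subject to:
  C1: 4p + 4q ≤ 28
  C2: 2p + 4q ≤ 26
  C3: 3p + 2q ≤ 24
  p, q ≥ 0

Feasible with a bounded optimal solution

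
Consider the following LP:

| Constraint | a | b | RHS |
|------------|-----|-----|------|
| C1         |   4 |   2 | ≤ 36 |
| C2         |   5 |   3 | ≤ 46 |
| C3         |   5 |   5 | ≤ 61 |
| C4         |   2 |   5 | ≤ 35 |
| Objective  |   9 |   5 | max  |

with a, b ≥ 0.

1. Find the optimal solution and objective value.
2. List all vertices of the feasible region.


1. a = 8, b = 2, z = 82
2. (0, 0), (9, 0), (8, 2), (6.579, 4.368), (0, 7)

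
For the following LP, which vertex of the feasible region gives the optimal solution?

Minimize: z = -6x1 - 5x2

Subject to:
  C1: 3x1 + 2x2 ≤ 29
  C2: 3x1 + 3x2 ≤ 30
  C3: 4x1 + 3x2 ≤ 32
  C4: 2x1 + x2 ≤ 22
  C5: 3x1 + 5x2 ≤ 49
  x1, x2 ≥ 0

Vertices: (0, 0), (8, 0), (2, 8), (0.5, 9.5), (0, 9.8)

Evaluate the objective at each vertex of the feasible region:
  z(0, 0) = 0
  z(8, 0) = -48
  z(2, 8) = -52  ←
  z(0.5, 9.5) = -50.5
  z(0, 9.8) = -49
The minimum is at x1 = 2, x2 = 8.

(2, 8)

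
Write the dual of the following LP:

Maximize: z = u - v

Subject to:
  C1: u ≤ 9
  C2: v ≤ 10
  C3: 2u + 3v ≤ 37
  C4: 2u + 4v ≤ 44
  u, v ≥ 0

Primal max cᵀx s.t. Ax ≤ b, x ≥ 0  →  Dual min bᵀy s.t. Aᵀy ≥ c, y ≥ 0.

Minimize: z = 9y1 + 10y2 + 37y3 + 44y4

Subject to:
  y1 + 2y3 + 2y4 ≥ 1
  y2 + 3y3 + 4y4 ≥ -1
  y1, y2, y3, y4 ≥ 0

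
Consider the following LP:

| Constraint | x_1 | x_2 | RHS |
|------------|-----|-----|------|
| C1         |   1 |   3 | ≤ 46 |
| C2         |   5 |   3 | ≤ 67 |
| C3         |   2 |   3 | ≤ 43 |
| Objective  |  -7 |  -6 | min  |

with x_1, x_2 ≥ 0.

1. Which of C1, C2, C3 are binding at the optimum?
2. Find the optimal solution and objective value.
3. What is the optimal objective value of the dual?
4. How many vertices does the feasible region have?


1. C2, C3
2. x_1 = 8, x_2 = 9, z = -110
3. -110
4. 4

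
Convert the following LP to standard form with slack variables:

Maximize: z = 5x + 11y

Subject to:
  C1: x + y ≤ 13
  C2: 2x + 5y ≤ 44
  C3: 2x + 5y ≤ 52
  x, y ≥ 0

max z = 5x + 11y

s.t.
  x + y + s1 = 13
  2x + 5y + s2 = 44
  2x + 5y + s3 = 52
  x, y, s1, s2, s3 ≥ 0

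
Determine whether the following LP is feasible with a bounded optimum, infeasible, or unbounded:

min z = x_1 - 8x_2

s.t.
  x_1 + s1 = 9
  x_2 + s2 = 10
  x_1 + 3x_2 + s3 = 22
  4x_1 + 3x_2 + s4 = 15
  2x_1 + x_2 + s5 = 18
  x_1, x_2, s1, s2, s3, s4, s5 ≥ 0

Feasible with a bounded optimal solution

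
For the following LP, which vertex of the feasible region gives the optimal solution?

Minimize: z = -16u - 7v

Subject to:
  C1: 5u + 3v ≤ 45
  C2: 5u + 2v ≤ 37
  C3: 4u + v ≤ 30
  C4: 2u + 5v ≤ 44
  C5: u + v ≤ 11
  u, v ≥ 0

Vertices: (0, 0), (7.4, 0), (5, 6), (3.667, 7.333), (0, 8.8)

Evaluate the objective at each vertex of the feasible region:
  z(0, 0) = 0
  z(7.4, 0) = -118.4
  z(5, 6) = -122  ←
  z(3.667, 7.333) = -110
  z(0, 8.8) = -61.6
The minimum is at u = 5, v = 6.

(5, 6)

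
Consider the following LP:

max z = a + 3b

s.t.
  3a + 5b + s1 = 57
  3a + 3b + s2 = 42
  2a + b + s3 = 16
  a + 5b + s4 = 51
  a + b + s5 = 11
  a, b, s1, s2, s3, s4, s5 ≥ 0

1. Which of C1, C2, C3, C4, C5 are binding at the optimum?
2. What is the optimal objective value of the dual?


1. C4, C5
2. 31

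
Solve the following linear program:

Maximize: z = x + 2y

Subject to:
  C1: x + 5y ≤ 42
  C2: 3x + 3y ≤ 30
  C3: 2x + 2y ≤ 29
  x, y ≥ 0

Evaluate the objective at each vertex of the feasible region:
  z(0, 0) = 0
  z(10, 0) = 10
  z(2, 8) = 18  ←
  z(0, 8.4) = 16.8
The maximum is at x = 2, y = 8.

x = 2, y = 8, z = 18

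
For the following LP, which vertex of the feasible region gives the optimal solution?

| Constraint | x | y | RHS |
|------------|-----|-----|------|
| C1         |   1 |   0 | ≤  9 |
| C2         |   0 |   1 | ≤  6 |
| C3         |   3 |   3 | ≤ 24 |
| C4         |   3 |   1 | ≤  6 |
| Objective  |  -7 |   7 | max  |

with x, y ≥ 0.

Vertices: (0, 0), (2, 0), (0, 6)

Evaluate the objective at each vertex of the feasible region:
  z(0, 0) = 0
  z(2, 0) = -14
  z(0, 6) = 42  ←
The maximum is at x = 0, y = 6.

(0, 6)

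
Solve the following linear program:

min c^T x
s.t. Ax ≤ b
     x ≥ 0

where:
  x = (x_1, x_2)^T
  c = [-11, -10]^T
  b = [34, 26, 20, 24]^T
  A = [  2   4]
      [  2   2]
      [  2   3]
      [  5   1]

Evaluate the objective at each vertex of the feasible region:
  z(0, 0) = 0
  z(4.8, 0) = -52.8
  z(4, 4) = -84  ←
  z(0, 6.667) = -66.67
The minimum is at x_1 = 4, x_2 = 4.

x_1 = 4, x_2 = 4, z = -84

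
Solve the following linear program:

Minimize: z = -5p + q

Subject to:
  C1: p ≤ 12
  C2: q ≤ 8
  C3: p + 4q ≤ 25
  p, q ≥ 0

Evaluate the objective at each vertex of the feasible region:
  z(0, 0) = 0
  z(12, 0) = -60  ←
  z(12, 3.25) = -56.75
  z(0, 6.25) = 6.25
The minimum is at p = 12, q = 0.

p = 12, q = 0, z = -60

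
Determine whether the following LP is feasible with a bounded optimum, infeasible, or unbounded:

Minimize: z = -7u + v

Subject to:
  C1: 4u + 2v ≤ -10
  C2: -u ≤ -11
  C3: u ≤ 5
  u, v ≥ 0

Infeasible (no feasible solution exists)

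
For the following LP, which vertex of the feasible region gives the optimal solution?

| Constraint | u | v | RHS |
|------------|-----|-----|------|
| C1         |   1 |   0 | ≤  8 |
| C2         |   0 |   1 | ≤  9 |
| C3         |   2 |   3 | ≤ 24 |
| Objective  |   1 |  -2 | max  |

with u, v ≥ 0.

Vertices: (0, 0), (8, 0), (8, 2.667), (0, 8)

Evaluate the objective at each vertex of the feasible region:
  z(0, 0) = 0
  z(8, 0) = 8  ←
  z(8, 2.667) = 2.667
  z(0, 8) = -16
The maximum is at u = 8, v = 0.

(8, 0)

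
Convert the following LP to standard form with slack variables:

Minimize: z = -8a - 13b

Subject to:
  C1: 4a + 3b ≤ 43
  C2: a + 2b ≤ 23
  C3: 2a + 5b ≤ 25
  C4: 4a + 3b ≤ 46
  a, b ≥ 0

min z = -8a - 13b

s.t.
  4a + 3b + s1 = 43
  a + 2b + s2 = 23
  2a + 5b + s3 = 25
  4a + 3b + s4 = 46
  a, b, s1, s2, s3, s4 ≥ 0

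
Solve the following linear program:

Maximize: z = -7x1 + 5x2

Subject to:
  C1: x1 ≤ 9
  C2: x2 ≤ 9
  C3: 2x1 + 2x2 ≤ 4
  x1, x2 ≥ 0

Evaluate the objective at each vertex of the feasible region:
  z(0, 0) = 0
  z(2, 0) = -14
  z(0, 2) = 10  ←
The maximum is at x1 = 0, x2 = 2.

x1 = 0, x2 = 2, z = 10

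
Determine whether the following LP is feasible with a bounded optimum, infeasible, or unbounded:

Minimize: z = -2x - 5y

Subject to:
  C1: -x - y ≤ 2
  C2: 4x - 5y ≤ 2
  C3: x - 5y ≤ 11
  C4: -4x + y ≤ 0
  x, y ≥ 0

Unbounded (objective can decrease without bound)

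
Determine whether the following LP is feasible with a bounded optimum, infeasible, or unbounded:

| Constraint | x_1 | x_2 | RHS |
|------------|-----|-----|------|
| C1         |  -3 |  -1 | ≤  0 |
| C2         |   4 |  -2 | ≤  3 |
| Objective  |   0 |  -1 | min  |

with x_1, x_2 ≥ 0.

Unbounded (objective can decrease without bound)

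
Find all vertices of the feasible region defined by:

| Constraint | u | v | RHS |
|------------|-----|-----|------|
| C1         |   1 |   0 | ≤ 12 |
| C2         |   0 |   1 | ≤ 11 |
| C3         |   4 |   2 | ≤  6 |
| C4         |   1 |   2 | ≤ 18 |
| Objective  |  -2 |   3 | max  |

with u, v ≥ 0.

(0, 0), (1.5, 0), (0, 3)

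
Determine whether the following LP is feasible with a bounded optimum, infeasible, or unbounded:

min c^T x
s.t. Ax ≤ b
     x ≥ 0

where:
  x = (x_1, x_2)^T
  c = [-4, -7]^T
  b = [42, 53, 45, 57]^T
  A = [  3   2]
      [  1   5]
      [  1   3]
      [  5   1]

Feasible with a bounded optimal solution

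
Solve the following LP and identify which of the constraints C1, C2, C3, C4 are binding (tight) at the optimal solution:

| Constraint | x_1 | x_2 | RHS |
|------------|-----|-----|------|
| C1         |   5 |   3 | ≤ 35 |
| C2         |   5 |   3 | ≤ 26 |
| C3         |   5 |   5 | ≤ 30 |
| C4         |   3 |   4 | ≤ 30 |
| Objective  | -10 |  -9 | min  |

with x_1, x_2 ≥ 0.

At x_1 = 4, x_2 = 2, compute slack b - a·x for each constraint:
  C1: 35 − 26 = 9  (slack)
  C2: 26 − 26 = 0  (binding)
  C3: 30 − 30 = 0  (binding)
  C4: 30 − 20 = 10  (slack)

Optimal: x_1 = 4, x_2 = 2
Binding: C2, C3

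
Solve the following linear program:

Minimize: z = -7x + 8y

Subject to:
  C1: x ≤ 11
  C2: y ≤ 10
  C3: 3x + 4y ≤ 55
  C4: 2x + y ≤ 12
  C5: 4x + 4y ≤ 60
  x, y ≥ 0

Evaluate the objective at each vertex of the feasible region:
  z(0, 0) = 0
  z(6, 0) = -42  ←
  z(1, 10) = 73
  z(0, 10) = 80
The minimum is at x = 6, y = 0.

x = 6, y = 0, z = -42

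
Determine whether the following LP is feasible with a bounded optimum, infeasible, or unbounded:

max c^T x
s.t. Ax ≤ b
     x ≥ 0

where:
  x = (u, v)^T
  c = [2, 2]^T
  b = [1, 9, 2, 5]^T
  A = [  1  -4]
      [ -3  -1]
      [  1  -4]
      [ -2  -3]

Unbounded (objective can increase without bound)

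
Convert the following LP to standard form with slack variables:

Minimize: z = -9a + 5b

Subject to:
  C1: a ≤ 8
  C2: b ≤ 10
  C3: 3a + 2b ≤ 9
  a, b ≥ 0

min z = -9a + 5b

s.t.
  a + s1 = 8
  b + s2 = 10
  3a + 2b + s3 = 9
  a, b, s1, s2, s3 ≥ 0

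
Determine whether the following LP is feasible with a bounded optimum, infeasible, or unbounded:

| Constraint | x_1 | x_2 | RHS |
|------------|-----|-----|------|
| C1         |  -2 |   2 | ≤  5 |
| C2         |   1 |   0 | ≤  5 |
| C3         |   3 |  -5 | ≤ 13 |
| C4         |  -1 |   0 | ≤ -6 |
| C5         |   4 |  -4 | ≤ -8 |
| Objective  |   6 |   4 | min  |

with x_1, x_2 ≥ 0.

Infeasible (no feasible solution exists)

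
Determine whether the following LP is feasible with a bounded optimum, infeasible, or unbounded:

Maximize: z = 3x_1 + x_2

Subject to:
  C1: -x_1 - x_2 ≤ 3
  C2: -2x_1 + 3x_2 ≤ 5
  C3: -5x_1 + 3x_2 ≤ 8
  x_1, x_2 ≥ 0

Unbounded (objective can increase without bound)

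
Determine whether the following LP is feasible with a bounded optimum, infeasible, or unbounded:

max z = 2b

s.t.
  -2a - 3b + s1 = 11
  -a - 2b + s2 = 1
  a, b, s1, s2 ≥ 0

Unbounded (objective can increase without bound)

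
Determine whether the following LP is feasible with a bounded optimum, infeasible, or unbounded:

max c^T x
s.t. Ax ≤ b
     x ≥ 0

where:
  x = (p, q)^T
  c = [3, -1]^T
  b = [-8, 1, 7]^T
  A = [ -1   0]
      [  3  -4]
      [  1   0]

Infeasible (no feasible solution exists)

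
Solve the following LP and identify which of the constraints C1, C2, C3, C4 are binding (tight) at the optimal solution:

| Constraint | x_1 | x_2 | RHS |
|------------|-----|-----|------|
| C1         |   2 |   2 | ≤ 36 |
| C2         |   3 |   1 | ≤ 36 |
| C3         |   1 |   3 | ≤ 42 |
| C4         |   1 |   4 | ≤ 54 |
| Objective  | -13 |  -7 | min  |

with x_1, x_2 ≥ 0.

At x_1 = 9, x_2 = 9, compute slack b - a·x for each constraint:
  C1: 36 − 36 = 0  (binding)
  C2: 36 − 36 = 0  (binding)
  C3: 42 − 36 = 6  (slack)
  C4: 54 − 45 = 9  (slack)

Optimal: x_1 = 9, x_2 = 9
Binding: C1, C2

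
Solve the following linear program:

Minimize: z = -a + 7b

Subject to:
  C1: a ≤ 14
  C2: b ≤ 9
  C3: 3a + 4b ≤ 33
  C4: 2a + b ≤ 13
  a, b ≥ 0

Evaluate the objective at each vertex of the feasible region:
  z(0, 0) = 0
  z(6.5, 0) = -6.5  ←
  z(3.8, 5.4) = 34
  z(0, 8.25) = 57.75
The minimum is at a = 6.5, b = 0.

a = 6.5, b = 0, z = -6.5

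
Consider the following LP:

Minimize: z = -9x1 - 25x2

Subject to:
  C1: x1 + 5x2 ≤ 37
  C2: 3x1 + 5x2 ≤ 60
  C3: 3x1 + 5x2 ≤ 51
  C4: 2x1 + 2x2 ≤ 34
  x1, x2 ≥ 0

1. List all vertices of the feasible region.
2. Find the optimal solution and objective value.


1. (0, 0), (17, 0), (7, 6), (0, 7.4)
2. x1 = 7, x2 = 6, z = -213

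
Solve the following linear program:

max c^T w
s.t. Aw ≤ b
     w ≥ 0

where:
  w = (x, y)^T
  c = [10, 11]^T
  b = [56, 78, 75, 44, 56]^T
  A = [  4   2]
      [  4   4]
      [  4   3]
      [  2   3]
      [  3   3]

Evaluate the objective at each vertex of the feasible region:
  z(0, 0) = 0
  z(14, 0) = 140
  z(10, 8) = 188  ←
  z(0, 14.67) = 161.3
The maximum is at x = 10, y = 8.

x = 10, y = 8, z = 188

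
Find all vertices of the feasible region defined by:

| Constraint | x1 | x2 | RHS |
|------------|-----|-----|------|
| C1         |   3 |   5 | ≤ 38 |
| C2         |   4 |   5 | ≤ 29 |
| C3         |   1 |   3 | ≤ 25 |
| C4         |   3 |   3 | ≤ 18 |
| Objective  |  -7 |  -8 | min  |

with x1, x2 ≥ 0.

(0, 0), (6, 0), (1, 5), (0, 5.8)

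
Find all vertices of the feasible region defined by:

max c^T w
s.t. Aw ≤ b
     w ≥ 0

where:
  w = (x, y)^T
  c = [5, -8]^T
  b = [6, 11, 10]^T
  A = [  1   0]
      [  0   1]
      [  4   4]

(0, 0), (2.5, 0), (0, 2.5)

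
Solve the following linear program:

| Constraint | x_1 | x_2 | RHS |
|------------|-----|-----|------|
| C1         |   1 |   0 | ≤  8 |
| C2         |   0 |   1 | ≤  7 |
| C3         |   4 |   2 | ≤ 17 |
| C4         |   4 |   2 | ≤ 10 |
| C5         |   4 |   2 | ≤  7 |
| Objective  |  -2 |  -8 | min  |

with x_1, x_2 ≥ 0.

Evaluate the objective at each vertex of the feasible region:
  z(0, 0) = 0
  z(1.75, 0) = -3.5
  z(0, 3.5) = -28  ←
The minimum is at x_1 = 0, x_2 = 3.5.

x_1 = 0, x_2 = 3.5, z = -28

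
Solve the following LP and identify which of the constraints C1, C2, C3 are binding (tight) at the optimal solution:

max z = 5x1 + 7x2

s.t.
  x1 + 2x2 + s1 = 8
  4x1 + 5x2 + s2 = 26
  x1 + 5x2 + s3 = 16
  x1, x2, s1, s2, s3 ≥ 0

At x1 = 4, x2 = 2, compute slack b - a·x for each constraint:
  C1: 8 − 8 = 0  (binding)
  C2: 26 − 26 = 0  (binding)
  C3: 16 − 14 = 2  (slack)

Optimal: x1 = 4, x2 = 2
Binding: C1, C2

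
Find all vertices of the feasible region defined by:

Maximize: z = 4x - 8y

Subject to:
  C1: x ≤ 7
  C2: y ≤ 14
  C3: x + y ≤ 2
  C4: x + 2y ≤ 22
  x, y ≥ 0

(0, 0), (2, 0), (0, 2)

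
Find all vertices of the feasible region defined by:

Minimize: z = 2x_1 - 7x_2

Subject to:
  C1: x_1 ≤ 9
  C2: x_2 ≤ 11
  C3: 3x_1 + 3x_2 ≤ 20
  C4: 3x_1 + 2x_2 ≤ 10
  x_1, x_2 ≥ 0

(0, 0), (3.333, 0), (0, 5)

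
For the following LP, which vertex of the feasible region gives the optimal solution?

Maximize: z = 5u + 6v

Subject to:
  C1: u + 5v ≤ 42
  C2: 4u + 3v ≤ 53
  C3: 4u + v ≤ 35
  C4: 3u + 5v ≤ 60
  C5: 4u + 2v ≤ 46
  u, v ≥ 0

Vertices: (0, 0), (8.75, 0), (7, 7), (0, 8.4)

Evaluate the objective at each vertex of the feasible region:
  z(0, 0) = 0
  z(8.75, 0) = 43.75
  z(7, 7) = 77  ←
  z(0, 8.4) = 50.4
The maximum is at u = 7, v = 7.

(7, 7)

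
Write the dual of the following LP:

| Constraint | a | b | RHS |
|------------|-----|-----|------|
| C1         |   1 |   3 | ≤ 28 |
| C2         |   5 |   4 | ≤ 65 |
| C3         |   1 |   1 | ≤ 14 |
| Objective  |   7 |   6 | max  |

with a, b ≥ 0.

Primal max cᵀx s.t. Ax ≤ b, x ≥ 0  →  Dual min bᵀy s.t. Aᵀy ≥ c, y ≥ 0.

Minimize: z = 28y1 + 65y2 + 14y3

Subject to:
  y1 + 5y2 + y3 ≥ 7
  3y1 + 4y2 + y3 ≥ 6
  y1, y2, y3 ≥ 0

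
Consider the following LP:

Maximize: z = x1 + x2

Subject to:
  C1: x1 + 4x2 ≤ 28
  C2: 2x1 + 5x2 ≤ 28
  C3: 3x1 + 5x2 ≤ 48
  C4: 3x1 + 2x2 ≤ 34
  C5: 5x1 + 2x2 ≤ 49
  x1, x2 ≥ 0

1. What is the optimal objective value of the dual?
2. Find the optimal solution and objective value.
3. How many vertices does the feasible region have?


1. 11
2. x1 = 9, x2 = 2, z = 11
3. 4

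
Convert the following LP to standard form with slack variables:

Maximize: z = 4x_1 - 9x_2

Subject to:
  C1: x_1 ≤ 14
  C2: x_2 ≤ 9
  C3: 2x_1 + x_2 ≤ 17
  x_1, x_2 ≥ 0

max z = 4x_1 - 9x_2

s.t.
  x_1 + s1 = 14
  x_2 + s2 = 9
  2x_1 + x_2 + s3 = 17
  x_1, x_2, s1, s2, s3 ≥ 0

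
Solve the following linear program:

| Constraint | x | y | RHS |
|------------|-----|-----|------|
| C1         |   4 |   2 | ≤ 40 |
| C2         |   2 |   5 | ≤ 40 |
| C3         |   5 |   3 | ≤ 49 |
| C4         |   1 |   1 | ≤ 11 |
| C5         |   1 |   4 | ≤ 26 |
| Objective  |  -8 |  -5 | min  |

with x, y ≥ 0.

Evaluate the objective at each vertex of the feasible region:
  z(0, 0) = 0
  z(9.8, 0) = -78.4
  z(8, 3) = -79  ←
  z(6, 5) = -73
  z(0, 6.5) = -32.5
The minimum is at x = 8, y = 3.

x = 8, y = 3, z = -79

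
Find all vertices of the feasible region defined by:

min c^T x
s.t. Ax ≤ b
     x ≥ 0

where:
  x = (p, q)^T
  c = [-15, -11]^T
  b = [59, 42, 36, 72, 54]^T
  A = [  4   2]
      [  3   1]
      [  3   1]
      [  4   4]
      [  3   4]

(0, 0), (12, 0), (10, 6), (0, 13.5)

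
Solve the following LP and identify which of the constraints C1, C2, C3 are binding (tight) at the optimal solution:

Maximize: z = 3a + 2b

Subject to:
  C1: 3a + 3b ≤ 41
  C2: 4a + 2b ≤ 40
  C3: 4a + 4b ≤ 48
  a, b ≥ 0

At a = 8, b = 4, compute slack b - a·x for each constraint:
  C1: 41 − 36 = 5  (slack)
  C2: 40 − 40 = 0  (binding)
  C3: 48 − 48 = 0  (binding)

Optimal: a = 8, b = 4
Binding: C2, C3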